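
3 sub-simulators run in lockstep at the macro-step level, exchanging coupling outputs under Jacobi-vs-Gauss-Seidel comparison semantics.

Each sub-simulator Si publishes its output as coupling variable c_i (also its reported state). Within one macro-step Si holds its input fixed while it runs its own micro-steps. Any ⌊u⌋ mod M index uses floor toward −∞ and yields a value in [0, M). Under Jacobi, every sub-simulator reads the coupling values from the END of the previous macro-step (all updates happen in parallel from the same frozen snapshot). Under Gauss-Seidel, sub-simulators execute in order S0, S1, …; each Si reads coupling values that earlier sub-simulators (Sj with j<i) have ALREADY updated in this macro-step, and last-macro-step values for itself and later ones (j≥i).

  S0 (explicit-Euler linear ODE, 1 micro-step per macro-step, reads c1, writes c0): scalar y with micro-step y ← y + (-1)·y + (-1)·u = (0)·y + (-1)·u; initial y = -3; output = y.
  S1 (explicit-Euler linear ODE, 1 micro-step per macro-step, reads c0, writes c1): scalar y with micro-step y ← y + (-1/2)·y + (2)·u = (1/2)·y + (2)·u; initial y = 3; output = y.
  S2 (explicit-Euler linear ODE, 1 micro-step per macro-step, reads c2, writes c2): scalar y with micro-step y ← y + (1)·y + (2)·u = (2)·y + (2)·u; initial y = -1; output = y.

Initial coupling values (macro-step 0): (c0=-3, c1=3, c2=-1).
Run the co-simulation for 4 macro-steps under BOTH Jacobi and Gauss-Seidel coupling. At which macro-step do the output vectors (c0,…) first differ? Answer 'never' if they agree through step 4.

[Jacobi] macro 1: S0 reads c1=3 → after 1×micro: -3; S1 reads c0=-3 → after 1×micro: -9/2; S2 reads c2=-1 → after 1×micro: -4 ⇒ (c0=-3, c1=-9/2, c2=-4)
[Jacobi] macro 2: S0 reads c1=-9/2 → after 1×micro: 9/2; S1 reads c0=-3 → after 1×micro: -33/4; S2 reads c2=-4 → after 1×micro: -16 ⇒ (c0=9/2, c1=-33/4, c2=-16)
[Jacobi] macro 3: S0 reads c1=-33/4 → after 1×micro: 33/4; S1 reads c0=9/2 → after 1×micro: 39/8; S2 reads c2=-16 → after 1×micro: -64 ⇒ (c0=33/4, c1=39/8, c2=-64)
[Jacobi] macro 4: S0 reads c1=39/8 → after 1×micro: -39/8; S1 reads c0=33/4 → after 1×micro: 303/16; S2 reads c2=-64 → after 1×micro: -256 ⇒ (c0=-39/8, c1=303/16, c2=-256)
[Gauss-Seidel] macro 1: S0 reads c1=3 → after 1×micro: -3; S1 reads c0=-3 → after 1×micro: -9/2; S2 reads c2=-1 → after 1×micro: -4 ⇒ (c0=-3, c1=-9/2, c2=-4)
[Gauss-Seidel] macro 2: S0 reads c1=-9/2 → after 1×micro: 9/2; S1 reads c0=9/2 → after 1×micro: 27/4; S2 reads c2=-4 → after 1×micro: -16 ⇒ (c0=9/2, c1=27/4, c2=-16)
[Gauss-Seidel] macro 3: S0 reads c1=27/4 → after 1×micro: -27/4; S1 reads c0=-27/4 → after 1×micro: -81/8; S2 reads c2=-16 → after 1×micro: -64 ⇒ (c0=-27/4, c1=-81/8, c2=-64)
[Gauss-Seidel] macro 4: S0 reads c1=-81/8 → after 1×micro: 81/8; S1 reads c0=81/8 → after 1×micro: 243/16; S2 reads c2=-64 → after 1×micro: -256 ⇒ (c0=81/8, c1=243/16, c2=-256)

first divergence at macro-step: 2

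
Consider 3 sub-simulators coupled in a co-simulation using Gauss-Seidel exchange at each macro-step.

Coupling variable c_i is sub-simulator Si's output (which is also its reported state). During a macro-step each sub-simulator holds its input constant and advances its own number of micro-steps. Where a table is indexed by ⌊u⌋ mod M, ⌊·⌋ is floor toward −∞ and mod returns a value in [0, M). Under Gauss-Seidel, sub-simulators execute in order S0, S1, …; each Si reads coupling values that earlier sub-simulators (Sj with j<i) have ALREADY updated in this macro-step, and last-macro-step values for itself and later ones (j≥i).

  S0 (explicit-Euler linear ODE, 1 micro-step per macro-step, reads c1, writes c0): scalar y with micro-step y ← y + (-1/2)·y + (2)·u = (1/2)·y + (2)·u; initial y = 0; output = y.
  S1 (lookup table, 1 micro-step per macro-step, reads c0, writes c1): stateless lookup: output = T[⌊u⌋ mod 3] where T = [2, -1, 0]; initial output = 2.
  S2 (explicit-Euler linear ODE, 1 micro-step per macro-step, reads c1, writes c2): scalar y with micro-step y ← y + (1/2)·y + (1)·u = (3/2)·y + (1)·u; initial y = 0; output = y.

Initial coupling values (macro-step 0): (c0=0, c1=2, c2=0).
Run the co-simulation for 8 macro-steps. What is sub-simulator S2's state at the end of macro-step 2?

macro 1: S0 reads c1=2 → after 1×micro: 4; S1 reads c0=4 → after 1×micro: -1; S2 reads c1=-1 → after 1×micro: -1 ⇒ (c0=4, c1=-1, c2=-1)
macro 2: S0 reads c1=-1 → after 1×micro: 0; S1 reads c0=0 → after 1×micro: 2; S2 reads c1=2 → after 1×micro: 1/2 ⇒ (c0=0, c1=2, c2=1/2)
macro 3: S0 reads c1=2 → after 1×micro: 4; S1 reads c0=4 → after 1×micro: -1; S2 reads c1=-1 → after 1×micro: -1/4 ⇒ (c0=4, c1=-1, c2=-1/4)
macro 4: S0 reads c1=-1 → after 1×micro: 0; S1 reads c0=0 → after 1×micro: 2; S2 reads c1=2 → after 1×micro: 13/8 ⇒ (c0=0, c1=2, c2=13/8)
macro 5: S0 reads c1=2 → after 1×micro: 4; S1 reads c0=4 → after 1×micro: -1; S2 reads c1=-1 → after 1×micro: 23/16 ⇒ (c0=4, c1=-1, c2=23/16)
macro 6: S0 reads c1=-1 → after 1×micro: 0; S1 reads c0=0 → after 1×micro: 2; S2 reads c1=2 → after 1×micro: 133/32 ⇒ (c0=0, c1=2, c2=133/32)
macro 7: S0 reads c1=2 → after 1×micro: 4; S1 reads c0=4 → after 1×micro: -1; S2 reads c1=-1 → after 1×micro: 335/64 ⇒ (c0=4, c1=-1, c2=335/64)
macro 8: S0 reads c1=-1 → after 1×micro: 0; S1 reads c0=0 → after 1×micro: 2; S2 reads c1=2 → after 1×micro: 1261/128 ⇒ (c0=0, c1=2, c2=1261/128)

S2 state at macro-step 2 = 1/2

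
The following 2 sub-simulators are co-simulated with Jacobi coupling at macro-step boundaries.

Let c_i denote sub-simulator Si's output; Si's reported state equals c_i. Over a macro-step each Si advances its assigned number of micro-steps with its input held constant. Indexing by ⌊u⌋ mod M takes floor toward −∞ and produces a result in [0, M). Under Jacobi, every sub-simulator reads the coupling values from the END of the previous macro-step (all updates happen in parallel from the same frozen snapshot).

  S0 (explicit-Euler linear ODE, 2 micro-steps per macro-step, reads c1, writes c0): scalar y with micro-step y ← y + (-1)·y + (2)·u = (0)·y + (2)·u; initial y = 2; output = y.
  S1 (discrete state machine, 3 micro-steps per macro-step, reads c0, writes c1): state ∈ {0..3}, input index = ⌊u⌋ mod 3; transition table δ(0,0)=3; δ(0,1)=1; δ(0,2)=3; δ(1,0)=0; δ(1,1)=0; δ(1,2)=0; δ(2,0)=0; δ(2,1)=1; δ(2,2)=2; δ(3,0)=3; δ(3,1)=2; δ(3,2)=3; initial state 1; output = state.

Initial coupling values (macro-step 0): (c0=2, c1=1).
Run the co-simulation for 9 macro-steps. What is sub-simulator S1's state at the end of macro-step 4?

macro 1: S0 reads c1=1 → after 2×micro: 2; S1 reads c0=2 → after 3×micro: 3 ⇒ (c0=2, c1=3)
macro 2: S0 reads c1=3 → after 2×micro: 6; S1 reads c0=2 → after 3×micro: 3 ⇒ (c0=6, c1=3)
macro 3: S0 reads c1=3 → after 2×micro: 6; S1 reads c0=6 → after 3×micro: 3 ⇒ (c0=6, c1=3)
macro 4: S0 reads c1=3 → after 2×micro: 6; S1 reads c0=6 → after 3×micro: 3 ⇒ (c0=6, c1=3)
macro 5: S0 reads c1=3 → after 2×micro: 6; S1 reads c0=6 → after 3×micro: 3 ⇒ (c0=6, c1=3)
macro 6: S0 reads c1=3 → after 2×micro: 6; S1 reads c0=6 → after 3×micro: 3 ⇒ (c0=6, c1=3)
macro 7: S0 reads c1=3 → after 2×micro: 6; S1 reads c0=6 → after 3×micro: 3 ⇒ (c0=6, c1=3)
macro 8: S0 reads c1=3 → after 2×micro: 6; S1 reads c0=6 → after 3×micro: 3 ⇒ (c0=6, c1=3)
macro 9: S0 reads c1=3 → after 2×micro: 6; S1 reads c0=6 → after 3×micro: 3 ⇒ (c0=6, c1=3)

S1 state at macro-step 4 = 3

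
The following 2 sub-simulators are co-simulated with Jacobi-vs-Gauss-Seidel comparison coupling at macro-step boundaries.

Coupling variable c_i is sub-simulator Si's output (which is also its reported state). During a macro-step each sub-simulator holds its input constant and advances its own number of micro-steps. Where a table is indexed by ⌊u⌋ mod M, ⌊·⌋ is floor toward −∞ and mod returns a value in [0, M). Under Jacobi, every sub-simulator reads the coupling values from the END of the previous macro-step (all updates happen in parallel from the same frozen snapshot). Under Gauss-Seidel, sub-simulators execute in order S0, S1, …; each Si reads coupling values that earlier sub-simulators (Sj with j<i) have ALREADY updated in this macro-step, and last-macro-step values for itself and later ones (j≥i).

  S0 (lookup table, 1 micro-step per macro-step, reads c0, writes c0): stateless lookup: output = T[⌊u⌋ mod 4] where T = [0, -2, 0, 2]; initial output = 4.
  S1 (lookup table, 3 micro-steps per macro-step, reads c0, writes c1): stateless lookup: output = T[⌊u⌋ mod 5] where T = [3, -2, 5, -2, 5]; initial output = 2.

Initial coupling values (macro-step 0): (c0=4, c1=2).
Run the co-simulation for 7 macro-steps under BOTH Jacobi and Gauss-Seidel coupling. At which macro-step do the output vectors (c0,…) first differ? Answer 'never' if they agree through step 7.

[Jacobi] macro 1: S0 reads c0=4 → after 1×micro: 0; S1 reads c0=4 → after 3×micro: 5 ⇒ (c0=0, c1=5)
[Jacobi] macro 2: S0 reads c0=0 → after 1×micro: 0; S1 reads c0=0 → after 3×micro: 3 ⇒ (c0=0, c1=3)
[Jacobi] macro 3: S0 reads c0=0 → after 1×micro: 0; S1 reads c0=0 → after 3×micro: 3 ⇒ (c0=0, c1=3)
[Jacobi] macro 4: S0 reads c0=0 → after 1×micro: 0; S1 reads c0=0 → after 3×micro: 3 ⇒ (c0=0, c1=3)
[Jacobi] macro 5: S0 reads c0=0 → after 1×micro: 0; S1 reads c0=0 → after 3×micro: 3 ⇒ (c0=0, c1=3)
[Jacobi] macro 6: S0 reads c0=0 → after 1×micro: 0; S1 reads c0=0 → after 3×micro: 3 ⇒ (c0=0, c1=3)
[Jacobi] macro 7: S0 reads c0=0 → after 1×micro: 0; S1 reads c0=0 → after 3×micro: 3 ⇒ (c0=0, c1=3)
[Gauss-Seidel] macro 1: S0 reads c0=4 → after 1×micro: 0; S1 reads c0=0 → after 3×micro: 3 ⇒ (c0=0, c1=3)
[Gauss-Seidel] macro 2: S0 reads c0=0 → after 1×micro: 0; S1 reads c0=0 → after 3×micro: 3 ⇒ (c0=0, c1=3)
[Gauss-Seidel] macro 3: S0 reads c0=0 → after 1×micro: 0; S1 reads c0=0 → after 3×micro: 3 ⇒ (c0=0, c1=3)
[Gauss-Seidel] macro 4: S0 reads c0=0 → after 1×micro: 0; S1 reads c0=0 → after 3×micro: 3 ⇒ (c0=0, c1=3)
[Gauss-Seidel] macro 5: S0 reads c0=0 → after 1×micro: 0; S1 reads c0=0 → after 3×micro: 3 ⇒ (c0=0, c1=3)
[Gauss-Seidel] macro 6: S0 reads c0=0 → after 1×micro: 0; S1 reads c0=0 → after 3×micro: 3 ⇒ (c0=0, c1=3)
[Gauss-Seidel] macro 7: S0 reads c0=0 → after 1×micro: 0; S1 reads c0=0 → after 3×micro: 3 ⇒ (c0=0, c1=3)

first divergence at macro-step: 1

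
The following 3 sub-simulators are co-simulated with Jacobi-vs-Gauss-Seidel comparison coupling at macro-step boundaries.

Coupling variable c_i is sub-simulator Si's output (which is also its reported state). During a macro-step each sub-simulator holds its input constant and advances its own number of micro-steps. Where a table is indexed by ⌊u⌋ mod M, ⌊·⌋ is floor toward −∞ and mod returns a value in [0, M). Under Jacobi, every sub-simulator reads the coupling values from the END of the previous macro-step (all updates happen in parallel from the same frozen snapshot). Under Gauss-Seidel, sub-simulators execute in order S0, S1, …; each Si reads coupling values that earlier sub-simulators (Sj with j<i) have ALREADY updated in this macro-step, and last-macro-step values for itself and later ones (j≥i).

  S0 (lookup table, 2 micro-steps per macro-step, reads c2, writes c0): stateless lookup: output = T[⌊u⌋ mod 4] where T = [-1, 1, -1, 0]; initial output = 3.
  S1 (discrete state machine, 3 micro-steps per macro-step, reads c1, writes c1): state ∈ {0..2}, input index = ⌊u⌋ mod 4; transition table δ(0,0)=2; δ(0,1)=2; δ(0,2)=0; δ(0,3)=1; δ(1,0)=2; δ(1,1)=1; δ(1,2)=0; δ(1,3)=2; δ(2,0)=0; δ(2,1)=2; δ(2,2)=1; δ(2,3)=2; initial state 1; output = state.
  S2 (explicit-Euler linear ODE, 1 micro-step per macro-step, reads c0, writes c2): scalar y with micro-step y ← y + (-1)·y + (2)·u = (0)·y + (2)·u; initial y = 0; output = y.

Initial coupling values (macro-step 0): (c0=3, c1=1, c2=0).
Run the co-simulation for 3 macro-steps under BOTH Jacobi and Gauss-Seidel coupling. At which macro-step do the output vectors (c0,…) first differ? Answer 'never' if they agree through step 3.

first divergence at macro-step: 1

[Jacobi] macro 1: S0 reads c2=0 → after 2×micro: -1; S1 reads c1=1 → after 3×micro: 1; S2 reads c0=3 → after 1×micro: 6 ⇒ (c0=-1, c1=1, c2=6)
[Jacobi] macro 2: S0 reads c2=6 → after 2×micro: -1; S1 reads c1=1 → after 3×micro: 1; S2 reads c0=-1 → after 1×micro: -2 ⇒ (c0=-1, c1=1, c2=-2)
[Jacobi] macro 3: S0 reads c2=-2 → after 2×micro: -1; S1 reads c1=1 → after 3×micro: 1; S2 reads c0=-1 → after 1×micro: -2 ⇒ (c0=-1, c1=1, c2=-2)
[Gauss-Seidel] macro 1: S0 reads c2=0 → after 2×micro: -1; S1 reads c1=1 → after 3×micro: 1; S2 reads c0=-1 → after 1×micro: -2 ⇒ (c0=-1, c1=1, c2=-2)
[Gauss-Seidel] macro 2: S0 reads c2=-2 → after 2×micro: -1; S1 reads c1=1 → after 3×micro: 1; S2 reads c0=-1 → after 1×micro: -2 ⇒ (c0=-1, c1=1, c2=-2)
[Gauss-Seidel] macro 3: S0 reads c2=-2 → after 2×micro: -1; S1 reads c1=1 → after 3×micro: 1; S2 reads c0=-1 → after 1×micro: -2 ⇒ (c0=-1, c1=1, c2=-2)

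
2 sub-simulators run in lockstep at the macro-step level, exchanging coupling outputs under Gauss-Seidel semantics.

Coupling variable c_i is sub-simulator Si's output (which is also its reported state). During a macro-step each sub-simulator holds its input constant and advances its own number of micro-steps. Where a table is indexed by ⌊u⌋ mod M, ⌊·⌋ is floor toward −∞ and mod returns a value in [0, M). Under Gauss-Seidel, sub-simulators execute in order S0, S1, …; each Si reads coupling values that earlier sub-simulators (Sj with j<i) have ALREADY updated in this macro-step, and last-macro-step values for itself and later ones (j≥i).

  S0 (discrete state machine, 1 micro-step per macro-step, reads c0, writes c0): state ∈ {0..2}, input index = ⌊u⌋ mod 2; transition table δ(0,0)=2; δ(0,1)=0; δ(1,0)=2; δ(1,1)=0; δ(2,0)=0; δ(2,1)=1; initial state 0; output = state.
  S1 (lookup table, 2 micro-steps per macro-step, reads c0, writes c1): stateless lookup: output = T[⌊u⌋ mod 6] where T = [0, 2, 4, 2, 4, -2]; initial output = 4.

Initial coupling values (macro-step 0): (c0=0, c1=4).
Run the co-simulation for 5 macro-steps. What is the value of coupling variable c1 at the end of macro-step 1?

c1 at macro-step 1 = 4

macro 1: S0 reads c0=0 → after 1×micro: 2; S1 reads c0=2 → after 2×micro: 4 ⇒ (c0=2, c1=4)
macro 2: S0 reads c0=2 → after 1×micro: 0; S1 reads c0=0 → after 2×micro: 0 ⇒ (c0=0, c1=0)
macro 3: S0 reads c0=0 → after 1×micro: 2; S1 reads c0=2 → after 2×micro: 4 ⇒ (c0=2, c1=4)
macro 4: S0 reads c0=2 → after 1×micro: 0; S1 reads c0=0 → after 2×micro: 0 ⇒ (c0=0, c1=0)
macro 5: S0 reads c0=0 → after 1×micro: 2; S1 reads c0=2 → after 2×micro: 4 ⇒ (c0=2, c1=4)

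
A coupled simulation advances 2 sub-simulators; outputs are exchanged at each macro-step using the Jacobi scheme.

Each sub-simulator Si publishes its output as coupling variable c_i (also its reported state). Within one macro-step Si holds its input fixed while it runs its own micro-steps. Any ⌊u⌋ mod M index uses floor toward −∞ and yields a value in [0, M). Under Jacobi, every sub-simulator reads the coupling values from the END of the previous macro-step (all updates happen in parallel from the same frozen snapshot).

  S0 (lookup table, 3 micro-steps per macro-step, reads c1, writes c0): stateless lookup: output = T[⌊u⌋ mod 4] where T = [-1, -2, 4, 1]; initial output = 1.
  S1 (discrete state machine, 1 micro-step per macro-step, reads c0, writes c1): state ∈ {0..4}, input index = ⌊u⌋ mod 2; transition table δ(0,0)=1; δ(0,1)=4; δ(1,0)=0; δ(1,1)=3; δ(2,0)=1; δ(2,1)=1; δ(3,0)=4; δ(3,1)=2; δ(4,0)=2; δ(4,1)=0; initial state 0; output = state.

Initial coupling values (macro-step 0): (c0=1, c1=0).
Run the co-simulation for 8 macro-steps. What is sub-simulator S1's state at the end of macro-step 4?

macro 1: S0 reads c1=0 → after 3×micro: -1; S1 reads c0=1 → after 1×micro: 4 ⇒ (c0=-1, c1=4)
macro 2: S0 reads c1=4 → after 3×micro: -1; S1 reads c0=-1 → after 1×micro: 0 ⇒ (c0=-1, c1=0)
macro 3: S0 reads c1=0 → after 3×micro: -1; S1 reads c0=-1 → after 1×micro: 4 ⇒ (c0=-1, c1=4)
macro 4: S0 reads c1=4 → after 3×micro: -1; S1 reads c0=-1 → after 1×micro: 0 ⇒ (c0=-1, c1=0)
macro 5: S0 reads c1=0 → after 3×micro: -1; S1 reads c0=-1 → after 1×micro: 4 ⇒ (c0=-1, c1=4)
macro 6: S0 reads c1=4 → after 3×micro: -1; S1 reads c0=-1 → after 1×micro: 0 ⇒ (c0=-1, c1=0)
macro 7: S0 reads c1=0 → after 3×micro: -1; S1 reads c0=-1 → after 1×micro: 4 ⇒ (c0=-1, c1=4)
macro 8: S0 reads c1=4 → after 3×micro: -1; S1 reads c0=-1 → after 1×micro: 0 ⇒ (c0=-1, c1=0)

S1 state at macro-step 4 = 0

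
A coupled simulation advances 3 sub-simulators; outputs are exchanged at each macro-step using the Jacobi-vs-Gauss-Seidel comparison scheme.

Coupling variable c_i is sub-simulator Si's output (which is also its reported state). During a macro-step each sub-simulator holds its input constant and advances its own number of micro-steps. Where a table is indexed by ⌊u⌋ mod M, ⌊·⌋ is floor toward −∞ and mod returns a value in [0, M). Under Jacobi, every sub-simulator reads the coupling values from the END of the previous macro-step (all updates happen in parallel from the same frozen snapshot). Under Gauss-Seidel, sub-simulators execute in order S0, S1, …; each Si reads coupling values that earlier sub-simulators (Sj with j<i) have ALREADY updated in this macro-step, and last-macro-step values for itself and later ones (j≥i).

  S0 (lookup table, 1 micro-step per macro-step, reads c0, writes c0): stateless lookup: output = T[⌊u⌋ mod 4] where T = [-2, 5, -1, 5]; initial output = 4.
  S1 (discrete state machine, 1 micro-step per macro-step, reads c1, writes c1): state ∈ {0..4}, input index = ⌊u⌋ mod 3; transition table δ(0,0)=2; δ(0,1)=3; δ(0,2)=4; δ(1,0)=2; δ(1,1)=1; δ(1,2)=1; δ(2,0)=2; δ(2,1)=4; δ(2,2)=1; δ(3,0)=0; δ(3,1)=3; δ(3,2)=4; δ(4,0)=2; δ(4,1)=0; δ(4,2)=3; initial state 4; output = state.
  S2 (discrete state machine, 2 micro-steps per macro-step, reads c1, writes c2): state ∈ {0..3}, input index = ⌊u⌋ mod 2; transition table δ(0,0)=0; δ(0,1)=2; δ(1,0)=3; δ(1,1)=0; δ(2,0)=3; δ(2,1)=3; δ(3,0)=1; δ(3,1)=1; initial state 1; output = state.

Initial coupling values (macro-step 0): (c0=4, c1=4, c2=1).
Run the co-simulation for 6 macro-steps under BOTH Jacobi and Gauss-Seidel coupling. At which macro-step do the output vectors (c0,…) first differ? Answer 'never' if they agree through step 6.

[Jacobi] macro 1: S0 reads c0=4 → after 1×micro: -2; S1 reads c1=4 → after 1×micro: 0; S2 reads c1=4 → after 2×micro: 1 ⇒ (c0=-2, c1=0, c2=1)
[Jacobi] macro 2: S0 reads c0=-2 → after 1×micro: -1; S1 reads c1=0 → after 1×micro: 2; S2 reads c1=0 → after 2×micro: 1 ⇒ (c0=-1, c1=2, c2=1)
[Jacobi] macro 3: S0 reads c0=-1 → after 1×micro: 5; S1 reads c1=2 → after 1×micro: 1; S2 reads c1=2 → after 2×micro: 1 ⇒ (c0=5, c1=1, c2=1)
[Jacobi] macro 4: S0 reads c0=5 → after 1×micro: 5; S1 reads c1=1 → after 1×micro: 1; S2 reads c1=1 → after 2×micro: 2 ⇒ (c0=5, c1=1, c2=2)
[Jacobi] macro 5: S0 reads c0=5 → after 1×micro: 5; S1 reads c1=1 → after 1×micro: 1; S2 reads c1=1 → after 2×micro: 1 ⇒ (c0=5, c1=1, c2=1)
[Jacobi] macro 6: S0 reads c0=5 → after 1×micro: 5; S1 reads c1=1 → after 1×micro: 1; S2 reads c1=1 → after 2×micro: 2 ⇒ (c0=5, c1=1, c2=2)
[Gauss-Seidel] macro 1: S0 reads c0=4 → after 1×micro: -2; S1 reads c1=4 → after 1×micro: 0; S2 reads c1=0 → after 2×micro: 1 ⇒ (c0=-2, c1=0, c2=1)
[Gauss-Seidel] macro 2: S0 reads c0=-2 → after 1×micro: -1; S1 reads c1=0 → after 1×micro: 2; S2 reads c1=2 → after 2×micro: 1 ⇒ (c0=-1, c1=2, c2=1)
[Gauss-Seidel] macro 3: S0 reads c0=-1 → after 1×micro: 5; S1 reads c1=2 → after 1×micro: 1; S2 reads c1=1 → after 2×micro: 2 ⇒ (c0=5, c1=1, c2=2)
[Gauss-Seidel] macro 4: S0 reads c0=5 → after 1×micro: 5; S1 reads c1=1 → after 1×micro: 1; S2 reads c1=1 → after 2×micro: 1 ⇒ (c0=5, c1=1, c2=1)
[Gauss-Seidel] macro 5: S0 reads c0=5 → after 1×micro: 5; S1 reads c1=1 → after 1×micro: 1; S2 reads c1=1 → after 2×micro: 2 ⇒ (c0=5, c1=1, c2=2)
[Gauss-Seidel] macro 6: S0 reads c0=5 → after 1×micro: 5; S1 reads c1=1 → after 1×micro: 1; S2 reads c1=1 → after 2×micro: 1 ⇒ (c0=5, c1=1, c2=1)

first divergence at macro-step: 3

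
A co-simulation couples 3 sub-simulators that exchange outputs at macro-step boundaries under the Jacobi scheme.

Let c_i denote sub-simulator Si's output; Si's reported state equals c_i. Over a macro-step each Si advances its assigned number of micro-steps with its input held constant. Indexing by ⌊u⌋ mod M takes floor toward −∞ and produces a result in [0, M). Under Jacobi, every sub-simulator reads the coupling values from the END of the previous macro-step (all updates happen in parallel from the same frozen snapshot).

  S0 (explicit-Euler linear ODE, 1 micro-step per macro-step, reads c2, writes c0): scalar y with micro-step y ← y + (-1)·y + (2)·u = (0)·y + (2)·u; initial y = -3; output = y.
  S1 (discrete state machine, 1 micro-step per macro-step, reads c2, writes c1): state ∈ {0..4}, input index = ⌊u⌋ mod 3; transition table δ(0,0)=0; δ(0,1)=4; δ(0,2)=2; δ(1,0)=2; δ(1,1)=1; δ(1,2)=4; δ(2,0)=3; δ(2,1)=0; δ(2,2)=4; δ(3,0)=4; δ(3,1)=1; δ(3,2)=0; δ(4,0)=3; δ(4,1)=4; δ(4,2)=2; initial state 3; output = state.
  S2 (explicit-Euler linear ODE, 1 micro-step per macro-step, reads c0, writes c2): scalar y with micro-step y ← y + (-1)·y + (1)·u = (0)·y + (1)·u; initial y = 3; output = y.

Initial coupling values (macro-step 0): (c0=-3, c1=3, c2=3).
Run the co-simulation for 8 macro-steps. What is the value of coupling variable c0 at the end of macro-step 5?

macro 1: S0 reads c2=3 → after 1×micro: 6; S1 reads c2=3 → after 1×micro: 4; S2 reads c0=-3 → after 1×micro: -3 ⇒ (c0=6, c1=4, c2=-3)
macro 2: S0 reads c2=-3 → after 1×micro: -6; S1 reads c2=-3 → after 1×micro: 3; S2 reads c0=6 → after 1×micro: 6 ⇒ (c0=-6, c1=3, c2=6)
macro 3: S0 reads c2=6 → after 1×micro: 12; S1 reads c2=6 → after 1×micro: 4; S2 reads c0=-6 → after 1×micro: -6 ⇒ (c0=12, c1=4, c2=-6)
macro 4: S0 reads c2=-6 → after 1×micro: -12; S1 reads c2=-6 → after 1×micro: 3; S2 reads c0=12 → after 1×micro: 12 ⇒ (c0=-12, c1=3, c2=12)
macro 5: S0 reads c2=12 → after 1×micro: 24; S1 reads c2=12 → after 1×micro: 4; S2 reads c0=-12 → after 1×micro: -12 ⇒ (c0=24, c1=4, c2=-12)
macro 6: S0 reads c2=-12 → after 1×micro: -24; S1 reads c2=-12 → after 1×micro: 3; S2 reads c0=24 → after 1×micro: 24 ⇒ (c0=-24, c1=3, c2=24)
macro 7: S0 reads c2=24 → after 1×micro: 48; S1 reads c2=24 → after 1×micro: 4; S2 reads c0=-24 → after 1×micro: -24 ⇒ (c0=48, c1=4, c2=-24)
macro 8: S0 reads c2=-24 → after 1×micro: -48; S1 reads c2=-24 → after 1×micro: 3; S2 reads c0=48 → after 1×micro: 48 ⇒ (c0=-48, c1=3, c2=48)

c0 at macro-step 5 = 24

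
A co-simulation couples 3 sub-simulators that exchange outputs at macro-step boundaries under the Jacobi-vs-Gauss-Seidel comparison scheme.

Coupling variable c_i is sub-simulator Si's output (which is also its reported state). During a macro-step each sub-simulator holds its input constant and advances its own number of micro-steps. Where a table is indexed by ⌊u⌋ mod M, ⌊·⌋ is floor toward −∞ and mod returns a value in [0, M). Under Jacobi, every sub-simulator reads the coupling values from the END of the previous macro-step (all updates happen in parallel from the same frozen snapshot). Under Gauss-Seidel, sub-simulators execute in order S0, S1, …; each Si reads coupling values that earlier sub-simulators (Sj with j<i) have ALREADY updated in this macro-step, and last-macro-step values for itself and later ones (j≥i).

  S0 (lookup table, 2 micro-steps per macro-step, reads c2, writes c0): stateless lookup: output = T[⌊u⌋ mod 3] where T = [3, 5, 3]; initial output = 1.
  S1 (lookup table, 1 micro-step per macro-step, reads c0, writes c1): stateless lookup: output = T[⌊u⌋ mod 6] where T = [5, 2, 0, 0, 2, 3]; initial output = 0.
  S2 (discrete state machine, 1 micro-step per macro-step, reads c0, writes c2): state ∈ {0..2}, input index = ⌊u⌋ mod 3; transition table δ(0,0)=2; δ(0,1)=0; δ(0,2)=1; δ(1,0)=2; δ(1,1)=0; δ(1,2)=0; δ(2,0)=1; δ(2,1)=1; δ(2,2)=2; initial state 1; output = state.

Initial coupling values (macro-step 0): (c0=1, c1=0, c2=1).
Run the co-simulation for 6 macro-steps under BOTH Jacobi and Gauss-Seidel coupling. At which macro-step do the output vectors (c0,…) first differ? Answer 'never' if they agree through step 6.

first divergence at macro-step: 1

[Jacobi] macro 1: S0 reads c2=1 → after 2×micro: 5; S1 reads c0=1 → after 1×micro: 2; S2 reads c0=1 → after 1×micro: 0 ⇒ (c0=5, c1=2, c2=0)
[Jacobi] macro 2: S0 reads c2=0 → after 2×micro: 3; S1 reads c0=5 → after 1×micro: 3; S2 reads c0=5 → after 1×micro: 1 ⇒ (c0=3, c1=3, c2=1)
[Jacobi] macro 3: S0 reads c2=1 → after 2×micro: 5; S1 reads c0=3 → after 1×micro: 0; S2 reads c0=3 → after 1×micro: 2 ⇒ (c0=5, c1=0, c2=2)
[Jacobi] macro 4: S0 reads c2=2 → after 2×micro: 3; S1 reads c0=5 → after 1×micro: 3; S2 reads c0=5 → after 1×micro: 2 ⇒ (c0=3, c1=3, c2=2)
[Jacobi] macro 5: S0 reads c2=2 → after 2×micro: 3; S1 reads c0=3 → after 1×micro: 0; S2 reads c0=3 → after 1×micro: 1 ⇒ (c0=3, c1=0, c2=1)
[Jacobi] macro 6: S0 reads c2=1 → after 2×micro: 5; S1 reads c0=3 → after 1×micro: 0; S2 reads c0=3 → after 1×micro: 2 ⇒ (c0=5, c1=0, c2=2)
[Gauss-Seidel] macro 1: S0 reads c2=1 → after 2×micro: 5; S1 reads c0=5 → after 1×micro: 3; S2 reads c0=5 → after 1×micro: 0 ⇒ (c0=5, c1=3, c2=0)
[Gauss-Seidel] macro 2: S0 reads c2=0 → after 2×micro: 3; S1 reads c0=3 → after 1×micro: 0; S2 reads c0=3 → after 1×micro: 2 ⇒ (c0=3, c1=0, c2=2)
[Gauss-Seidel] macro 3: S0 reads c2=2 → after 2×micro: 3; S1 reads c0=3 → after 1×micro: 0; S2 reads c0=3 → after 1×micro: 1 ⇒ (c0=3, c1=0, c2=1)
[Gauss-Seidel] macro 4: S0 reads c2=1 → after 2×micro: 5; S1 reads c0=5 → after 1×micro: 3; S2 reads c0=5 → after 1×micro: 0 ⇒ (c0=5, c1=3, c2=0)
[Gauss-Seidel] macro 5: S0 reads c2=0 → after 2×micro: 3; S1 reads c0=3 → after 1×micro: 0; S2 reads c0=3 → after 1×micro: 2 ⇒ (c0=3, c1=0, c2=2)
[Gauss-Seidel] macro 6: S0 reads c2=2 → after 2×micro: 3; S1 reads c0=3 → after 1×micro: 0; S2 reads c0=3 → after 1×micro: 1 ⇒ (c0=3, c1=0, c2=1)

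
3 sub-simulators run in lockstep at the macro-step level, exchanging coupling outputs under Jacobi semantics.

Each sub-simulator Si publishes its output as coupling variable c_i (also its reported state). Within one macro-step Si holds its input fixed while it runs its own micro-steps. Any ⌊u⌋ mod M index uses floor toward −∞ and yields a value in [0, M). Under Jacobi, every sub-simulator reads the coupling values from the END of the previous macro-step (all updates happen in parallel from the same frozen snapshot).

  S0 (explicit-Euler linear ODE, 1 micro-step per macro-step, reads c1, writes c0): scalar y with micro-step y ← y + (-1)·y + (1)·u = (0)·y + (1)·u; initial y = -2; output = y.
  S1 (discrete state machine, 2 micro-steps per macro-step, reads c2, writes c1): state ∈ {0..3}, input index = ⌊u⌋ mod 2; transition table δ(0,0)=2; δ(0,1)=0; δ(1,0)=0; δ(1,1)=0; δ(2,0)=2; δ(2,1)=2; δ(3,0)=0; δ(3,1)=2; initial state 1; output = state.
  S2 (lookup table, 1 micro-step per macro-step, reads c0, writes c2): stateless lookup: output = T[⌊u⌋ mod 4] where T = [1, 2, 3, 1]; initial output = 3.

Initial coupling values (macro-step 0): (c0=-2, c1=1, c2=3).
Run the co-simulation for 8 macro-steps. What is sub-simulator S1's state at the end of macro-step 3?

S1 state at macro-step 3 = 2

macro 1: S0 reads c1=1 → after 1×micro: 1; S1 reads c2=3 → after 2×micro: 0; S2 reads c0=-2 → after 1×micro: 3 ⇒ (c0=1, c1=0, c2=3)
macro 2: S0 reads c1=0 → after 1×micro: 0; S1 reads c2=3 → after 2×micro: 0; S2 reads c0=1 → after 1×micro: 2 ⇒ (c0=0, c1=0, c2=2)
macro 3: S0 reads c1=0 → after 1×micro: 0; S1 reads c2=2 → after 2×micro: 2; S2 reads c0=0 → after 1×micro: 1 ⇒ (c0=0, c1=2, c2=1)
macro 4: S0 reads c1=2 → after 1×micro: 2; S1 reads c2=1 → after 2×micro: 2; S2 reads c0=0 → after 1×micro: 1 ⇒ (c0=2, c1=2, c2=1)
macro 5: S0 reads c1=2 → after 1×micro: 2; S1 reads c2=1 → after 2×micro: 2; S2 reads c0=2 → after 1×micro: 3 ⇒ (c0=2, c1=2, c2=3)
macro 6: S0 reads c1=2 → after 1×micro: 2; S1 reads c2=3 → after 2×micro: 2; S2 reads c0=2 → after 1×micro: 3 ⇒ (c0=2, c1=2, c2=3)
macro 7: S0 reads c1=2 → after 1×micro: 2; S1 reads c2=3 → after 2×micro: 2; S2 reads c0=2 → after 1×micro: 3 ⇒ (c0=2, c1=2, c2=3)
macro 8: S0 reads c1=2 → after 1×micro: 2; S1 reads c2=3 → after 2×micro: 2; S2 reads c0=2 → after 1×micro: 3 ⇒ (c0=2, c1=2, c2=3)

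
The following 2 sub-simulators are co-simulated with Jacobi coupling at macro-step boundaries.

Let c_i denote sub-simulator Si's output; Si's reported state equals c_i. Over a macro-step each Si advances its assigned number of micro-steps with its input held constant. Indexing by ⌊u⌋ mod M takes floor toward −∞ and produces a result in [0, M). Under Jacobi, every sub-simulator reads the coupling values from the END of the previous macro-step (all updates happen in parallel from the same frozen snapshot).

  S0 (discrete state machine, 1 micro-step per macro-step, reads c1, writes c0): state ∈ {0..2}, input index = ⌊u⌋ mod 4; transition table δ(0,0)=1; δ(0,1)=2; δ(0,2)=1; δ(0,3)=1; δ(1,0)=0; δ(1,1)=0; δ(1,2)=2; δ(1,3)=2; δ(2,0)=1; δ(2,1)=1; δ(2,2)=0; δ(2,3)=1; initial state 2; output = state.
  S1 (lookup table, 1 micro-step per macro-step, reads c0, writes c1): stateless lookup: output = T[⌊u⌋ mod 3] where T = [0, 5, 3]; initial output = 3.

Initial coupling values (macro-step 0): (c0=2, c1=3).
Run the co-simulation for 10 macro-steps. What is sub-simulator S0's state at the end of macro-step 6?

macro 1: S0 reads c1=3 → after 1×micro: 1; S1 reads c0=2 → after 1×micro: 3 ⇒ (c0=1, c1=3)
macro 2: S0 reads c1=3 → after 1×micro: 2; S1 reads c0=1 → after 1×micro: 5 ⇒ (c0=2, c1=5)
macro 3: S0 reads c1=5 → after 1×micro: 1; S1 reads c0=2 → after 1×micro: 3 ⇒ (c0=1, c1=3)
macro 4: S0 reads c1=3 → after 1×micro: 2; S1 reads c0=1 → after 1×micro: 5 ⇒ (c0=2, c1=5)
macro 5: S0 reads c1=5 → after 1×micro: 1; S1 reads c0=2 → after 1×micro: 3 ⇒ (c0=1, c1=3)
macro 6: S0 reads c1=3 → after 1×micro: 2; S1 reads c0=1 → after 1×micro: 5 ⇒ (c0=2, c1=5)
macro 7: S0 reads c1=5 → after 1×micro: 1; S1 reads c0=2 → after 1×micro: 3 ⇒ (c0=1, c1=3)
macro 8: S0 reads c1=3 → after 1×micro: 2; S1 reads c0=1 → after 1×micro: 5 ⇒ (c0=2, c1=5)
macro 9: S0 reads c1=5 → after 1×micro: 1; S1 reads c0=2 → after 1×micro: 3 ⇒ (c0=1, c1=3)
macro 10: S0 reads c1=3 → after 1×micro: 2; S1 reads c0=1 → after 1×micro: 5 ⇒ (c0=2, c1=5)

S0 state at macro-step 6 = 2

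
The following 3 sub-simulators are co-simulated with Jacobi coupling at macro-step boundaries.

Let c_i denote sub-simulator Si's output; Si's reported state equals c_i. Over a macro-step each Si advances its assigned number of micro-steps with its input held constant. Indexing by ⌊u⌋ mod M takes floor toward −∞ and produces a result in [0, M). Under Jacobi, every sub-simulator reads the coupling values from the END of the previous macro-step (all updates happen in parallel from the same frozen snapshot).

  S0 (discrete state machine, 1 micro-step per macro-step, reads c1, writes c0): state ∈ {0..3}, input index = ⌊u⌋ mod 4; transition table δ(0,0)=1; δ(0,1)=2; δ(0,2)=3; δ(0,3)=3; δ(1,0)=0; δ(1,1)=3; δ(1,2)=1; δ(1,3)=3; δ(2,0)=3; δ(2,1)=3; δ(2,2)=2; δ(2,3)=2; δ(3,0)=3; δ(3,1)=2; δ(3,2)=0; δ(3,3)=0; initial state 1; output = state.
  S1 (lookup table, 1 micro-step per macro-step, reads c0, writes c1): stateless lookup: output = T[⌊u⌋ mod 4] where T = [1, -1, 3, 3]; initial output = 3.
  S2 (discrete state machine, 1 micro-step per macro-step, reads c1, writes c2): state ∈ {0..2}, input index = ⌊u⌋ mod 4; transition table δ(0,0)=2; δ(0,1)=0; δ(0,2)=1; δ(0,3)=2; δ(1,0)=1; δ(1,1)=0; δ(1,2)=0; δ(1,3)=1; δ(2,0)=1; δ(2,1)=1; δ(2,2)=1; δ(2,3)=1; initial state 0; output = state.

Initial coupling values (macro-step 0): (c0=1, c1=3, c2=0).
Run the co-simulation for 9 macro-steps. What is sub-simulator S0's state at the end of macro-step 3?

macro 1: S0 reads c1=3 → after 1×micro: 3; S1 reads c0=1 → after 1×micro: -1; S2 reads c1=3 → after 1×micro: 2 ⇒ (c0=3, c1=-1, c2=2)
macro 2: S0 reads c1=-1 → after 1×micro: 0; S1 reads c0=3 → after 1×micro: 3; S2 reads c1=-1 → after 1×micro: 1 ⇒ (c0=0, c1=3, c2=1)
macro 3: S0 reads c1=3 → after 1×micro: 3; S1 reads c0=0 → after 1×micro: 1; S2 reads c1=3 → after 1×micro: 1 ⇒ (c0=3, c1=1, c2=1)
macro 4: S0 reads c1=1 → after 1×micro: 2; S1 reads c0=3 → after 1×micro: 3; S2 reads c1=1 → after 1×micro: 0 ⇒ (c0=2, c1=3, c2=0)
macro 5: S0 reads c1=3 → after 1×micro: 2; S1 reads c0=2 → after 1×micro: 3; S2 reads c1=3 → after 1×micro: 2 ⇒ (c0=2, c1=3, c2=2)
macro 6: S0 reads c1=3 → after 1×micro: 2; S1 reads c0=2 → after 1×micro: 3; S2 reads c1=3 → after 1×micro: 1 ⇒ (c0=2, c1=3, c2=1)
macro 7: S0 reads c1=3 → after 1×micro: 2; S1 reads c0=2 → after 1×micro: 3; S2 reads c1=3 → after 1×micro: 1 ⇒ (c0=2, c1=3, c2=1)
macro 8: S0 reads c1=3 → after 1×micro: 2; S1 reads c0=2 → after 1×micro: 3; S2 reads c1=3 → after 1×micro: 1 ⇒ (c0=2, c1=3, c2=1)
macro 9: S0 reads c1=3 → after 1×micro: 2; S1 reads c0=2 → after 1×micro: 3; S2 reads c1=3 → after 1×micro: 1 ⇒ (c0=2, c1=3, c2=1)

S0 state at macro-step 3 = 3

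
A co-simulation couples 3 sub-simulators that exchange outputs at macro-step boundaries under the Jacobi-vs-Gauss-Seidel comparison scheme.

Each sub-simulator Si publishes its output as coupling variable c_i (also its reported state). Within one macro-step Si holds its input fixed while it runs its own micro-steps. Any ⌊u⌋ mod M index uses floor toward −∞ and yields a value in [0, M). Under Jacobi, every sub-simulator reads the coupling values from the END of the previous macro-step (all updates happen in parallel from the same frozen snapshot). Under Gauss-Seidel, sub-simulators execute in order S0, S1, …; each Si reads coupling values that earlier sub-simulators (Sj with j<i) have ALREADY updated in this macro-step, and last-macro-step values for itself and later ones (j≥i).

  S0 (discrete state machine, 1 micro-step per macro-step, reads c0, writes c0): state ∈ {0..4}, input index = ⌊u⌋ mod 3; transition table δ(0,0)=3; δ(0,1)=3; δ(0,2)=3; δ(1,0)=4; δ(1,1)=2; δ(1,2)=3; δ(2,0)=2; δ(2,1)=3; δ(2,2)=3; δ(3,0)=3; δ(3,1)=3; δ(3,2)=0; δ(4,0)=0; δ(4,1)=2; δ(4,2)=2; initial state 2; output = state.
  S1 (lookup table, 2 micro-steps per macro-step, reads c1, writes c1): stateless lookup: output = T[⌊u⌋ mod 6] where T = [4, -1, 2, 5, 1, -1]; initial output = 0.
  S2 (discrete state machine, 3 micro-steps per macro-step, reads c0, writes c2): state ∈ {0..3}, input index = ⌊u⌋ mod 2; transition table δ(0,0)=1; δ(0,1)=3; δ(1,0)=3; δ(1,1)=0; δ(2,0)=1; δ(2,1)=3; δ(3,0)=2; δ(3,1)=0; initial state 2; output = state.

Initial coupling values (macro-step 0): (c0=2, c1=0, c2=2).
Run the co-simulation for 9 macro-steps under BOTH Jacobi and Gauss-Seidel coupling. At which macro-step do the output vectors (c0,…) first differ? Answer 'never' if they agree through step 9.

[Jacobi] macro 1: S0 reads c0=2 → after 1×micro: 3; S1 reads c1=0 → after 2×micro: 4; S2 reads c0=2 → after 3×micro: 2 ⇒ (c0=3, c1=4, c2=2)
[Jacobi] macro 2: S0 reads c0=3 → after 1×micro: 3; S1 reads c1=4 → after 2×micro: 1; S2 reads c0=3 → after 3×micro: 3 ⇒ (c0=3, c1=1, c2=3)
[Jacobi] macro 3: S0 reads c0=3 → after 1×micro: 3; S1 reads c1=1 → after 2×micro: -1; S2 reads c0=3 → after 3×micro: 0 ⇒ (c0=3, c1=-1, c2=0)
[Jacobi] macro 4: S0 reads c0=3 → after 1×micro: 3; S1 reads c1=-1 → after 2×micro: -1; S2 reads c0=3 → after 3×micro: 3 ⇒ (c0=3, c1=-1, c2=3)
[Jacobi] macro 5: S0 reads c0=3 → after 1×micro: 3; S1 reads c1=-1 → after 2×micro: -1; S2 reads c0=3 → after 3×micro: 0 ⇒ (c0=3, c1=-1, c2=0)
[Jacobi] macro 6: S0 reads c0=3 → after 1×micro: 3; S1 reads c1=-1 → after 2×micro: -1; S2 reads c0=3 → after 3×micro: 3 ⇒ (c0=3, c1=-1, c2=3)
[Jacobi] macro 7: S0 reads c0=3 → after 1×micro: 3; S1 reads c1=-1 → after 2×micro: -1; S2 reads c0=3 → after 3×micro: 0 ⇒ (c0=3, c1=-1, c2=0)
[Jacobi] macro 8: S0 reads c0=3 → after 1×micro: 3; S1 reads c1=-1 → after 2×micro: -1; S2 reads c0=3 → after 3×micro: 3 ⇒ (c0=3, c1=-1, c2=3)
[Jacobi] macro 9: S0 reads c0=3 → after 1×micro: 3; S1 reads c1=-1 → after 2×micro: -1; S2 reads c0=3 → after 3×micro: 0 ⇒ (c0=3, c1=-1, c2=0)
[Gauss-Seidel] macro 1: S0 reads c0=2 → after 1×micro: 3; S1 reads c1=0 → after 2×micro: 4; S2 reads c0=3 → after 3×micro: 3 ⇒ (c0=3, c1=4, c2=3)
[Gauss-Seidel] macro 2: S0 reads c0=3 → after 1×micro: 3; S1 reads c1=4 → after 2×micro: 1; S2 reads c0=3 → after 3×micro: 0 ⇒ (c0=3, c1=1, c2=0)
[Gauss-Seidel] macro 3: S0 reads c0=3 → after 1×micro: 3; S1 reads c1=1 → after 2×micro: -1; S2 reads c0=3 → after 3×micro: 3 ⇒ (c0=3, c1=-1, c2=3)
[Gauss-Seidel] macro 4: S0 reads c0=3 → after 1×micro: 3; S1 reads c1=-1 → after 2×micro: -1; S2 reads c0=3 → after 3×micro: 0 ⇒ (c0=3, c1=-1, c2=0)
[Gauss-Seidel] macro 5: S0 reads c0=3 → after 1×micro: 3; S1 reads c1=-1 → after 2×micro: -1; S2 reads c0=3 → after 3×micro: 3 ⇒ (c0=3, c1=-1, c2=3)
[Gauss-Seidel] macro 6: S0 reads c0=3 → after 1×micro: 3; S1 reads c1=-1 → after 2×micro: -1; S2 reads c0=3 → after 3×micro: 0 ⇒ (c0=3, c1=-1, c2=0)
[Gauss-Seidel] macro 7: S0 reads c0=3 → after 1×micro: 3; S1 reads c1=-1 → after 2×micro: -1; S2 reads c0=3 → after 3×micro: 3 ⇒ (c0=3, c1=-1, c2=3)
[Gauss-Seidel] macro 8: S0 reads c0=3 → after 1×micro: 3; S1 reads c1=-1 → after 2×micro: -1; S2 reads c0=3 → after 3×micro: 0 ⇒ (c0=3, c1=-1, c2=0)
[Gauss-Seidel] macro 9: S0 reads c0=3 → after 1×micro: 3; S1 reads c1=-1 → after 2×micro: -1; S2 reads c0=3 → after 3×micro: 3 ⇒ (c0=3, c1=-1, c2=3)

first divergence at macro-step: 1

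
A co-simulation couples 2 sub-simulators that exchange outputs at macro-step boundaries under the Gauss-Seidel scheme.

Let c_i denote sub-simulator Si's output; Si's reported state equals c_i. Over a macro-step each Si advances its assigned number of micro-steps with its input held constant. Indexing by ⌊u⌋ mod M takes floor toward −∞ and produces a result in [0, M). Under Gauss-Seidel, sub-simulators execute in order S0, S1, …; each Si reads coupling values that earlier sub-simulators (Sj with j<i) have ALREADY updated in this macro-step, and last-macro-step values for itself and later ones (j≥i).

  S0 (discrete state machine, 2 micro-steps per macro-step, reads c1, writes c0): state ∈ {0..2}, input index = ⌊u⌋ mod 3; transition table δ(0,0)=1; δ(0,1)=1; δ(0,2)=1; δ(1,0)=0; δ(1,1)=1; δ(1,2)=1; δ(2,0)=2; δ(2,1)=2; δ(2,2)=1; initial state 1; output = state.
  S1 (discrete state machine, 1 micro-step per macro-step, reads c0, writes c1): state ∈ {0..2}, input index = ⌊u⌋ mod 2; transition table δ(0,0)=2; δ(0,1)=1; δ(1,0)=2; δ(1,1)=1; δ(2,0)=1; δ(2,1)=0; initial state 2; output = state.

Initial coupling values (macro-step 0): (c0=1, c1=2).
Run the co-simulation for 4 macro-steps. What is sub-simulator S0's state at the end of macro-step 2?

S0 state at macro-step 2 = 1

macro 1: S0 reads c1=2 → after 2×micro: 1; S1 reads c0=1 → after 1×micro: 0 ⇒ (c0=1, c1=0)
macro 2: S0 reads c1=0 → after 2×micro: 1; S1 reads c0=1 → after 1×micro: 1 ⇒ (c0=1, c1=1)
macro 3: S0 reads c1=1 → after 2×micro: 1; S1 reads c0=1 → after 1×micro: 1 ⇒ (c0=1, c1=1)
macro 4: S0 reads c1=1 → after 2×micro: 1; S1 reads c0=1 → after 1×micro: 1 ⇒ (c0=1, c1=1)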